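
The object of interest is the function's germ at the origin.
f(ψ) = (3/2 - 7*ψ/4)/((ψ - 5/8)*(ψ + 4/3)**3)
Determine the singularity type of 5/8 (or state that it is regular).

The point is a pole of order 1.

The denominator factor ψ - 5/8 vanishes at 5/8 and appears to the power 1; the numerator there equals 13/32, nonzero, and no other factor vanishes.
Hence a pole whose order is the multiplicity, 1.


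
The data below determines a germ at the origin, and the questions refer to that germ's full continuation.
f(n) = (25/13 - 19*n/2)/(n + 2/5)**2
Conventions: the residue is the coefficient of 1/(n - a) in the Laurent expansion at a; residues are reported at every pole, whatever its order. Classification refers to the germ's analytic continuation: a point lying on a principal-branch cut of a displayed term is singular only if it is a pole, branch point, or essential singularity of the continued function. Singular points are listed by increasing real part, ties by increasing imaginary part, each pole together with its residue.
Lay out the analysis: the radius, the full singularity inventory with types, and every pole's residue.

Denominator factor (n + 2/5)^2: pole of order 2 at -2/5, modulus 2/5.
The radius of convergence is the smallest modulus among the singular points: 2/5.
At the order-2 pole -2/5 set g(n) = (n - (-2/5))^2*f(n) = 25/13 - 19*n/2.
Order-2 pole: residue = g'(a); g'(-2/5) = -19/2, so the residue is -19/2.

Radius of convergence at 0: 2/5.
At -2/5: a pole of order 2; residue -19/2.


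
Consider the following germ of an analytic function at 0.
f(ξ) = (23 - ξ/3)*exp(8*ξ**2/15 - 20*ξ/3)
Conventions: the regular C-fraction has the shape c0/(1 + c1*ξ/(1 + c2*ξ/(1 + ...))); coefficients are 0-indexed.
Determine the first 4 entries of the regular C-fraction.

The regular C-fraction coefficients are [23, 461/69, -518609/159045, 12294161296/10758543705].

Taylor coefficients (expand at 0): a_0 = 23, a_1 = -461/3, a_2 = 2628/5, a_3 = -496192/405.
c0 = a_0 = 23. Peel one level at a time: if S = 1 + c*ξ/S' with S'(0) = 1, then c is the ξ-coefficient of S and S' = c*ξ/(S - 1).
S_1 = c0/f = 1 + (461/69)*ξ + (518609/23805)*ξ^2 + ...; c1 = 461/69.
S_2 = c1*ξ/(S_1 - 1) = 1 + (-518609/159045)*ξ + (534528752/143451675)*ξ^2 + ...; c2 = -518609/159045.
S_3 = c2*ξ/(S_2 - 1) = 1 + (12294161296/10758543705)*ξ + ...; c3 = 12294161296/10758543705.


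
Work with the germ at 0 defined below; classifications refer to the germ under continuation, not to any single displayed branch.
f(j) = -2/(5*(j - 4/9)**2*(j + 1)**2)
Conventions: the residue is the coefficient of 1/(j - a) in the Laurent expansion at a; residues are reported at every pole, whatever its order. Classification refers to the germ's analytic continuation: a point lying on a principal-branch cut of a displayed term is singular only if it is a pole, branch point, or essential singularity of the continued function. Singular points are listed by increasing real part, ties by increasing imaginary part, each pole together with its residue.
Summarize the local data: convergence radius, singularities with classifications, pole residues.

Denominator factor (j + 1)^2: pole of order 2 at -1, modulus 1.
Denominator factor (j - 4/9)^2: pole of order 2 at 4/9, modulus 4/9.
The radius of convergence is the smallest modulus among the singular points: 4/9.
At the order-2 pole -1 set g(j) = (j - (-1))^2*f(j) = -2/(5*(j - 4/9)**2).
Order-2 pole: residue = g'(a); g'(-1) = -2916/10985, so the residue is -2916/10985.
At the order-2 pole 4/9 set g(j) = (j - (4/9))^2*f(j) = -2/(5*(j + 1)**2).
Order-2 pole: residue = g'(a); g'(4/9) = 2916/10985, so the residue is 2916/10985.
List the singular points by increasing real part (a conjugate pair: the negative imaginary part first).

Radius of convergence at 0: 4/9.
At -1: a pole of order 2; residue -2916/10985.
At 4/9: a pole of order 2; residue 2916/10985.


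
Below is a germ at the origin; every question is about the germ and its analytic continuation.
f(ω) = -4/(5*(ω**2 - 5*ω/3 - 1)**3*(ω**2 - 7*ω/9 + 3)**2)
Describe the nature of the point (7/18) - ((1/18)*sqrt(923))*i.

The point is a pole of order 2.

The denominator factor ω**2 - 7*ω/9 + 3 vanishes at (7/18) - ((1/18)*sqrt(923))*i and appears to the power 2; the numerator there equals -4/5, nonzero, and no other factor vanishes.
Hence a pole whose order is the multiplicity, 2.


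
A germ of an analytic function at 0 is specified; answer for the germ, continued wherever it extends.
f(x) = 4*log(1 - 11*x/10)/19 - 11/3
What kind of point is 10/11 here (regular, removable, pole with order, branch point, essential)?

The point is a logarithmic branch point.

The term (4/19)*log(1 - x/(10/11)) has argument 1 - 10/11/(10/11) = 0 at 10/11: a logarithmic (infinitely-sheeted) branch point; the remaining terms are analytic or single-valued there.


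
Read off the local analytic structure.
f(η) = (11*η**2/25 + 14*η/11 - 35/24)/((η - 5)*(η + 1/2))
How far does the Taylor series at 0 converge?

The radius of convergence is 1/2.

Denominator factor (η + 1/2): pole of order 1 at -1/2, modulus 1/2.
Denominator factor (η - 5): pole of order 1 at 5, modulus 5.
The radius of convergence is the smallest modulus among the singular points: 1/2.


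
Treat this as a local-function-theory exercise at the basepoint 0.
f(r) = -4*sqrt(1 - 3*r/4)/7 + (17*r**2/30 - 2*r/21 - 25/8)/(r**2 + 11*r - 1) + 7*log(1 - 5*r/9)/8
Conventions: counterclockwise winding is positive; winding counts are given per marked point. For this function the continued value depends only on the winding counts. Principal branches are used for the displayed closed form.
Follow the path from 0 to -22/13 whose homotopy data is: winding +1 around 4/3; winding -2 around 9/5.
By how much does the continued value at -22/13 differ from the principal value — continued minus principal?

Continued minus principal equals ((4/91)*sqrt(1534)) - ((7/2)*pi)*i.

The rational part is single-valued and drops out of the difference; each branch term changes only by its own monodromy.
(-4/7)*sqrt(1 - r/(4/3)): winding +1 is odd, the square root flips sign, contributing -2*(-4/7)*sqrt(1 - (-22/13)/(4/3)) = -2*(-4/7)*sqrt(59/26) = (4/91)*sqrt(1534).
(7/8)*log(1 - r/(9/5)): each positive loop around 9/5 adds 2*pi*i to the log, so winding -2 contributes (7/8)*(-2)*2*pi*i = -(7/2)*pi*i.
Summing the contributions at r = -22/13 gives ((4/91)*sqrt(1534)) - ((7/2)*pi)*i.


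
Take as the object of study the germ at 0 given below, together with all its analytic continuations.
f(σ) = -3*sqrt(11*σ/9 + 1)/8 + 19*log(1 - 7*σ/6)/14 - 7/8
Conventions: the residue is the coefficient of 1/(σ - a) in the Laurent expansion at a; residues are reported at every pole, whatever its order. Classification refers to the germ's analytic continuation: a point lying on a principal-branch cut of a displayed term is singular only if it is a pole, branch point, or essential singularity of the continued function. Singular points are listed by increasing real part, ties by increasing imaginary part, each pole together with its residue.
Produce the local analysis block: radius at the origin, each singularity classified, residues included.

Branch term (-3/8)*sqrt(1 - σ/(-9/11)): its argument vanishes at σ = -9/11, a square-root branch point, modulus 9/11.
Branch term (19/14)*log(1 - σ/(6/7)): its argument vanishes at σ = 6/7, a logarithmic branch point, modulus 6/7.
The radius of convergence is the smallest modulus among the singular points: 9/11.
List the singular points by increasing real part (a conjugate pair: the negative imaginary part first).

Radius of convergence at 0: 9/11.
At -9/11: an algebraic (square-root) branch point.
At 6/7: a logarithmic branch point.


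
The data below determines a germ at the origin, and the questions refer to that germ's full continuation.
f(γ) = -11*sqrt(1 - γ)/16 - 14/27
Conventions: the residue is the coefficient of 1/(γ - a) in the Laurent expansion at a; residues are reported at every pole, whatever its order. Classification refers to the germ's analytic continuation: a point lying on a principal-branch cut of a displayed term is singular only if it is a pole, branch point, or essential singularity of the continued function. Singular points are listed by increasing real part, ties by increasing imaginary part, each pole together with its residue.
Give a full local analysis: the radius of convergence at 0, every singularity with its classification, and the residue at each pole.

Radius of convergence at 0: 1.
At 1: an algebraic (square-root) branch point.

Branch term (-11/16)*sqrt(1 - γ/(1)): its argument vanishes at γ = 1, a square-root branch point, modulus 1.
The radius of convergence is the smallest modulus among the singular points: 1.


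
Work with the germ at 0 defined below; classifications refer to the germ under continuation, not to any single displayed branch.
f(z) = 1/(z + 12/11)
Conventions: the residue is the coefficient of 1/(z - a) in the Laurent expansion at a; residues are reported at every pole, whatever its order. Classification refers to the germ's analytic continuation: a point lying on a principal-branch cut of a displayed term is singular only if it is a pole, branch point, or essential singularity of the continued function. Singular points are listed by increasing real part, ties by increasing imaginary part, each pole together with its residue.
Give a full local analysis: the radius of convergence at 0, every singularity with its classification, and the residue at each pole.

Radius of convergence at 0: 12/11.
At -12/11: a pole of order 1; residue 1.

Denominator factor (z + 12/11): pole of order 1 at -12/11, modulus 12/11.
The radius of convergence is the smallest modulus among the singular points: 12/11.
At the order-1 pole -12/11 set g(z) = (z - (-12/11))*f(z) = 1.
Simple pole: residue = g(a) at a = -12/11, which is 1.


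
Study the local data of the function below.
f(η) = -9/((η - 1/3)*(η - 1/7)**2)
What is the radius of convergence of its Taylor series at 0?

The radius of convergence is 1/7.

Denominator factor (η - 1/3): pole of order 1 at 1/3, modulus 1/3.
Denominator factor (η - 1/7)^2: pole of order 2 at 1/7, modulus 1/7.
The radius of convergence is the smallest modulus among the singular points: 1/7.


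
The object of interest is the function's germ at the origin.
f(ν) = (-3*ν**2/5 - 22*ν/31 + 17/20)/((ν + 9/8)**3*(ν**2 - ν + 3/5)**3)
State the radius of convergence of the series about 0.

The radius of convergence is (1/5)*sqrt(15).

Denominator factor (ν + 9/8)^3: pole of order 3 at -9/8, modulus 9/8.
Denominator factor (ν**2 - ν + 3/5)^3: discriminant -7/5, complex-conjugate roots (1/2) + ((1/10)*sqrt(35))*i and (1/2) - ((1/10)*sqrt(35))*i; poles of order 3, moduli (1/5)*sqrt(15) and (1/5)*sqrt(15).
The radius of convergence is the smallest modulus among the singular points: (1/5)*sqrt(15).


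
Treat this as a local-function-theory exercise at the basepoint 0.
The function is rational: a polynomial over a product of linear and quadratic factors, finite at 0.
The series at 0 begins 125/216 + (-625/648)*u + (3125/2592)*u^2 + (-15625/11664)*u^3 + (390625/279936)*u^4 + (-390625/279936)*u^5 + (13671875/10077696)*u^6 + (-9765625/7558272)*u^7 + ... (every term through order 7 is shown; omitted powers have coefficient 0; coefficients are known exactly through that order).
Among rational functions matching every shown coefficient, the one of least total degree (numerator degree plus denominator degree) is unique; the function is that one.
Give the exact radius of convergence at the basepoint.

The radius of convergence is 6/5.

No rational of total degree below 2 reproduces all 8 coefficients; solving the [0/2] Pade equations on them gives f(u) = 5/(6*(u + 6/5)**2), whose expansion matches every shown term.
Denominator factor (u + 6/5)^2: pole of order 2 at -6/5, modulus 6/5.
The radius of convergence is the smallest modulus among the singular points: 6/5.


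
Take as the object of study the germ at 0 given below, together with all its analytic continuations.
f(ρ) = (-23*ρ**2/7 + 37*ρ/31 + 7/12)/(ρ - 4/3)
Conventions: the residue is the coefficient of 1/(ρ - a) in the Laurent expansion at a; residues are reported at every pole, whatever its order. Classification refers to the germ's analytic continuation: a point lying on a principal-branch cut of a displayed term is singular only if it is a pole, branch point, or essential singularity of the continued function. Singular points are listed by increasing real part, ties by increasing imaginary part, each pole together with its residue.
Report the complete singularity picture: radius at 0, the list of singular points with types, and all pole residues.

Radius of convergence at 0: 4/3.
At 4/3: a pole of order 1; residue -28643/7812.

Denominator factor (ρ - 4/3): pole of order 1 at 4/3, modulus 4/3.
The radius of convergence is the smallest modulus among the singular points: 4/3.
At the order-1 pole 4/3 set g(ρ) = (ρ - (4/3))*f(ρ) = -23*ρ**2/7 + 37*ρ/31 + 7/12.
Simple pole: residue = g(a) at a = 4/3, which is -28643/7812.


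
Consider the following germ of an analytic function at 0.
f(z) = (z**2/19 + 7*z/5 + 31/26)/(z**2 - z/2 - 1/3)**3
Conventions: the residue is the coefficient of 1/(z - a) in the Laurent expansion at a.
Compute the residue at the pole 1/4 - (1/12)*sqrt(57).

The residue is -(3283608/8470865)*sqrt(57).

The factor z**2 - z/2 - 1/3 splits as (z - a)(z - a') with a = 1/4 - (1/12)*sqrt(57), a' = 1/4 + (1/12)*sqrt(57). At the order-3 pole a set g(z) = (z - a)^3*f(z) = [z**2/19 + 7*z/5 + 31/26] / (z - a')^3.
Order-3 pole: residue = g''(a)/2; g''(1/4 - (1/12)*sqrt(57)) = -(6567216/8470865)*sqrt(57), so the residue is -(3283608/8470865)*sqrt(57).


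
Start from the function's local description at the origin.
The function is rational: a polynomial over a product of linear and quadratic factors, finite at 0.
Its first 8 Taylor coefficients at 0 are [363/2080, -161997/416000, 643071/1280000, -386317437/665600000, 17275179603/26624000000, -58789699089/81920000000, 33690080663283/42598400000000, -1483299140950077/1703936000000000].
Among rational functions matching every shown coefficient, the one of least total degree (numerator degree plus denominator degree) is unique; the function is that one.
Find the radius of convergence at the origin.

The radius of convergence is 10/11.

No rational of total degree below 3 reproduces all 8 coefficients; solving the [1/2] Pade equations on them gives f(d) = (11/26 - 8*d/25)/((d + 10/11)*(d + 8/3)), whose expansion matches every shown term.
Denominator factor (d + 10/11): pole of order 1 at -10/11, modulus 10/11.
Denominator factor (d + 8/3): pole of order 1 at -8/3, modulus 8/3.
The radius of convergence is the smallest modulus among the singular points: 10/11.


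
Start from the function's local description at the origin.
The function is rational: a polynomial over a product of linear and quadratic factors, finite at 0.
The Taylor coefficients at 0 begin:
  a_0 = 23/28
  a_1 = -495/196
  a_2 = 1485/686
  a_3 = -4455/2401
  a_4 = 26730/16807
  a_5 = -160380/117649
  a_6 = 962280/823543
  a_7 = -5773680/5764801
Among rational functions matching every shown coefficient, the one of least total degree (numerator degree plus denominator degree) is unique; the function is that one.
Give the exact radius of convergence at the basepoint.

No rational of total degree below 2 reproduces all 8 coefficients; solving the [1/1] Pade equations on them gives f(j) = (23/24 - 17*j/8)/(j + 7/6), whose expansion matches every shown term.
Denominator factor (j + 7/6): pole of order 1 at -7/6, modulus 7/6.
The radius of convergence is the smallest modulus among the singular points: 7/6.

The radius of convergence is 7/6.


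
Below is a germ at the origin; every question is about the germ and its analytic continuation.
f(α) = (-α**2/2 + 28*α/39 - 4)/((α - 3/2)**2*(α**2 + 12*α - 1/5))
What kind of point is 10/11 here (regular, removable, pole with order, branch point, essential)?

Denominator factors: α**2 + 12*α - 1/5 = 6979/605 at α = 10/11; α - 3/2 = -13/22 at α = 10/11 — none vanishes.
So the germ continues analytically to 10/11.

The point is a regular point.


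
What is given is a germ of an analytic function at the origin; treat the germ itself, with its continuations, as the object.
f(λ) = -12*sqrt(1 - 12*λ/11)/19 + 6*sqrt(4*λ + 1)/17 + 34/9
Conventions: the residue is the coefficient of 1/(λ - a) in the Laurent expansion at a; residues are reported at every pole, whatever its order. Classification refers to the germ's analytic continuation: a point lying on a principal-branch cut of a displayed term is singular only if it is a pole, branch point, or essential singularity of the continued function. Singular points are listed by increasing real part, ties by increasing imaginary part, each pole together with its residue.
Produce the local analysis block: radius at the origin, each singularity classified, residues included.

Branch term (-12/19)*sqrt(1 - λ/(11/12)): its argument vanishes at λ = 11/12, a square-root branch point, modulus 11/12.
Branch term (6/17)*sqrt(1 - λ/(-1/4)): its argument vanishes at λ = -1/4, a square-root branch point, modulus 1/4.
The radius of convergence is the smallest modulus among the singular points: 1/4.
List the singular points by increasing real part (a conjugate pair: the negative imaginary part first).

Radius of convergence at 0: 1/4.
At -1/4: an algebraic (square-root) branch point.
At 11/12: an algebraic (square-root) branch point.


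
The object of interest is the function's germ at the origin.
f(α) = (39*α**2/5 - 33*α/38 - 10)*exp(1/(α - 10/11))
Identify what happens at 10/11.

The exponent 1/(α - (10/11)) has a pole at 10/11, so exp(1/(α - (10/11))) takes every nonzero value near it: an essential singularity (not a pole of any order).

The point is an essential singularity.


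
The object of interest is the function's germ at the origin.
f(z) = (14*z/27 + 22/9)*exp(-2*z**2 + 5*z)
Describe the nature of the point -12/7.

There is no denominator, hence no pole anywhere.
The factor exp(-2*z**2 + 5*z) is entire.
So the germ continues analytically to -12/7.

The point is a regular point.


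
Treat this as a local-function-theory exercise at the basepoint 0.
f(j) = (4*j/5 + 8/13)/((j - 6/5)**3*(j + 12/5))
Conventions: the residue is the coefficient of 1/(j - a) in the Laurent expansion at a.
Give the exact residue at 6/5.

The residue is -265/9477.

At the order-3 pole 6/5 set g(j) = (j - (6/5))^3*f(j) = (4*j/5 + 8/13)/(j + 12/5).
Order-3 pole: residue = g''(a)/2; g''(6/5) = -530/9477, so the residue is -265/9477.


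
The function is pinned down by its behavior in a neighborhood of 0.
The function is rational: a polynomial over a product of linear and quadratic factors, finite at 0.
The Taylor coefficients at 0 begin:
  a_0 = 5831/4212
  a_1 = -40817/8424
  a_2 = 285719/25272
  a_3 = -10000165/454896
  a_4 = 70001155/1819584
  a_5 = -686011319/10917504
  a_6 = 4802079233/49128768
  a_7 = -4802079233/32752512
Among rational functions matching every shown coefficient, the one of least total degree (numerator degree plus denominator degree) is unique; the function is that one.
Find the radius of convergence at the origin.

No rational of total degree below 3 reproduces all 8 coefficients; solving the [0/3] Pade equations on them gives f(r) = 34/(39*(r + 6/7)**3), whose expansion matches every shown term.
Denominator factor (r + 6/7)^3: pole of order 3 at -6/7, modulus 6/7.
The radius of convergence is the smallest modulus among the singular points: 6/7.

The radius of convergence is 6/7.


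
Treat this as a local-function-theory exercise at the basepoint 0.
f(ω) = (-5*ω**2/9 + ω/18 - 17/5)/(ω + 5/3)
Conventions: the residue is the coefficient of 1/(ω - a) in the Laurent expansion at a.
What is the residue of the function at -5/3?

The residue is -4079/810.

At the order-1 pole -5/3 set g(ω) = (ω - (-5/3))*f(ω) = -5*ω**2/9 + ω/18 - 17/5.
Simple pole: residue = g(a) at a = -5/3, which is -4079/810.


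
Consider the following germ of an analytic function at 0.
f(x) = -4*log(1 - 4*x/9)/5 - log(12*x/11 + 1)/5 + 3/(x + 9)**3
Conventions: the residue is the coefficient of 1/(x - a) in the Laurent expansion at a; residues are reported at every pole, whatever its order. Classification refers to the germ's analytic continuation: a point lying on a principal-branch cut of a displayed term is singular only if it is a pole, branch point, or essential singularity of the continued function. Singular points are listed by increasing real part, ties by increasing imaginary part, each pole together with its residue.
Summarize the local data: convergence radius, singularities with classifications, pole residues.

Denominator factor (x + 9)^3: pole of order 3 at -9, modulus 9.
Branch term (-4/5)*log(1 - x/(9/4)): its argument vanishes at x = 9/4, a logarithmic branch point, modulus 9/4.
Branch term (-1/5)*log(1 - x/(-11/12)): its argument vanishes at x = -11/12, a logarithmic branch point, modulus 11/12.
The radius of convergence is the smallest modulus among the singular points: 11/12.
The branch terms are analytic at -9 and contribute nothing to the residue; only the rational part matters.
At the order-3 pole -9 set g(x) = (x - (-9))^3*(rational part) = 3.
Order-3 pole: residue = g''(a)/2; g''(-9) = 0, so the residue is 0.
List the singular points by increasing real part (a conjugate pair: the negative imaginary part first).

Radius of convergence at 0: 11/12.
At -9: a pole of order 3; residue 0.
At -11/12: a logarithmic branch point.
At 9/4: a logarithmic branch point.


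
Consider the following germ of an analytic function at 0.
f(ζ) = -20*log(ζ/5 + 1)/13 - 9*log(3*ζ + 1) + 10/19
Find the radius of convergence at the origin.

Branch term (-20/13)*log(1 - ζ/(-5)): its argument vanishes at ζ = -5, a logarithmic branch point, modulus 5.
Branch term (-9)*log(1 - ζ/(-1/3)): its argument vanishes at ζ = -1/3, a logarithmic branch point, modulus 1/3.
The radius of convergence is the smallest modulus among the singular points: 1/3.

The radius of convergence is 1/3.


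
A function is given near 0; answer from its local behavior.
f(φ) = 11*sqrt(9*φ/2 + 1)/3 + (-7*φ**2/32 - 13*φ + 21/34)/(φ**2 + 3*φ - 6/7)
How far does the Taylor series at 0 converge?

Denominator factor (φ**2 + 3*φ - 6/7): discriminant 87/7, real irrational roots -3/2 + (1/14)*sqrt(609) and -3/2 - (1/14)*sqrt(609); poles of order 1, moduli -3/2 + (1/14)*sqrt(609) and 3/2 + (1/14)*sqrt(609).
Branch term (11/3)*sqrt(1 - φ/(-2/9)): its argument vanishes at φ = -2/9, a square-root branch point, modulus 2/9.
The radius of convergence is the smallest modulus among the singular points: 2/9.

The radius of convergence is 2/9.


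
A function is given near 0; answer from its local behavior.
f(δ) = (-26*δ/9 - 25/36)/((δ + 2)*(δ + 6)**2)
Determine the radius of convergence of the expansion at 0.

The radius of convergence is 2.

Denominator factor (δ + 2): pole of order 1 at -2, modulus 2.
Denominator factor (δ + 6)^2: pole of order 2 at -6, modulus 6.
The radius of convergence is the smallest modulus among the singular points: 2.


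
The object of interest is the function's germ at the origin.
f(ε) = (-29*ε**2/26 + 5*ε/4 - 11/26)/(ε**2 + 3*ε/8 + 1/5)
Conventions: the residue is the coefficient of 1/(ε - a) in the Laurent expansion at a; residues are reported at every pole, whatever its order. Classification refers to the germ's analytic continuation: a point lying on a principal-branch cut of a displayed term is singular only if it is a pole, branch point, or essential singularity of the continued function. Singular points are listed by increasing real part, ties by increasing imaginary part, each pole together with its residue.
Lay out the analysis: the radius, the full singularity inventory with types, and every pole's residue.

Denominator factor (ε**2 + 3*ε/8 + 1/5): discriminant -211/320, complex-conjugate roots (-3/16) + ((1/80)*sqrt(1055))*i and (-3/16) - ((1/80)*sqrt(1055))*i; poles of order 1, moduli (1/5)*sqrt(5) and (1/5)*sqrt(5).
The radius of convergence is the smallest modulus among the singular points: (1/5)*sqrt(5).
The factor ε**2 + 3*ε/8 + 1/5 splits as (ε - a)(ε - a') with a = (-3/16) - ((1/80)*sqrt(1055))*i, a' = (-3/16) + ((1/80)*sqrt(1055))*i. At the order-1 pole a set g(ε) = (ε - a)*f(ε) = [-29*ε**2/26 + 5*ε/4 - 11/26] / (ε - a').
Simple pole: residue = g(a) at a = (-3/16) - ((1/80)*sqrt(1055))*i, which is (347/416) - ((8533/438880)*sqrt(1055))*i.
The factor ε**2 + 3*ε/8 + 1/5 splits as (ε - a)(ε - a') with a = (-3/16) + ((1/80)*sqrt(1055))*i, a' = (-3/16) - ((1/80)*sqrt(1055))*i. At the order-1 pole a set g(ε) = (ε - a)*f(ε) = [-29*ε**2/26 + 5*ε/4 - 11/26] / (ε - a').
Simple pole: residue = g(a) at a = (-3/16) + ((1/80)*sqrt(1055))*i, which is (347/416) + ((8533/438880)*sqrt(1055))*i.
List the singular points by increasing real part (a conjugate pair: the negative imaginary part first).

Radius of convergence at 0: (1/5)*sqrt(5).
At (-3/16) - ((1/80)*sqrt(1055))*i: a pole of order 1; residue (347/416) - ((8533/438880)*sqrt(1055))*i.
At (-3/16) + ((1/80)*sqrt(1055))*i: a pole of order 1; residue (347/416) + ((8533/438880)*sqrt(1055))*i.


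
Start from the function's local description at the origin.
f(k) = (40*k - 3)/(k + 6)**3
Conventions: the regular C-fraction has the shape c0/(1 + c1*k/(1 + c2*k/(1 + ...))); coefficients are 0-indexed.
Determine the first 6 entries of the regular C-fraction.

The regular C-fraction coefficients are [-1/72, 83/6, -6643/498, 9923/1654107, -14703201/263673956, 6643/119076].

Taylor coefficients (expand at 0): a_0 = -1/72, a_1 = 83/432, a_2 = -41/432, a_3 = 245/7776, a_4 = -815/93312, a_5 = 407/186624.
c0 = a_0 = -1/72. Peel one level at a time: if S = 1 + c*k/S' with S'(0) = 1, then c is the k-coefficient of S and S' = c*k/(S - 1).
S_1 = c0/f = 1 + (83/6)*k + (6643/36)*k^2 + ...; c1 = 83/6.
S_2 = c1*k/(S_1 - 1) = 1 + (-6643/498)*k + (9923/124002)*k^2 + ...; c2 = -6643/498.
S_3 = c2*k/(S_2 - 1) = 1 + (9923/1654107)*k + (59049/176517796)*k^2 + ...; c3 = 9923/1654107.
S_4 = c3*k/(S_3 - 1) = 1 + (-14703201/263673956)*k + (4901067/1575454864)*k^2 + ...; c4 = -14703201/263673956.
S_5 = c4*k/(S_4 - 1) = 1 + (6643/119076)*k + ...; c5 = 6643/119076.


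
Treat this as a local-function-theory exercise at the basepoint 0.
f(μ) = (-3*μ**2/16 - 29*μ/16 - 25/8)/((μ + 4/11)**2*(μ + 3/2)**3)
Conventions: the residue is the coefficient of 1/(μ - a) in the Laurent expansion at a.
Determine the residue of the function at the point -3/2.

The residue is -2608397/781250.

At the order-3 pole -3/2 set g(μ) = (μ - (-3/2))^3*f(μ) = (-3*μ**2/16 - 29*μ/16 - 25/8)/(μ + 4/11)**2.
Order-3 pole: residue = g''(a)/2; g''(-3/2) = -2608397/390625, so the residue is -2608397/781250.


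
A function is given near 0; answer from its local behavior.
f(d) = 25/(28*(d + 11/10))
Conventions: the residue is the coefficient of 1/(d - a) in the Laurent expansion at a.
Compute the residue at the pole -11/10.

At the order-1 pole -11/10 set g(d) = (d - (-11/10))*f(d) = 25/28.
Simple pole: residue = g(a) at a = -11/10, which is 25/28.

The residue is 25/28.


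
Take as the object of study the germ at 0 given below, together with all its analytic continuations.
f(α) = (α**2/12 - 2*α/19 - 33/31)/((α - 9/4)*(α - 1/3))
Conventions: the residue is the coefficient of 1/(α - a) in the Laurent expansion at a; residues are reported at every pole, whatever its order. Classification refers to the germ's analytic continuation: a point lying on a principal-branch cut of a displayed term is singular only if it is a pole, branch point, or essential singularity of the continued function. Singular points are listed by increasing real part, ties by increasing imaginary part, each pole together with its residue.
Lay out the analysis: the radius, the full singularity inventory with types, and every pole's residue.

Denominator factor (α - 1/3): pole of order 1 at 1/3, modulus 1/3.
Denominator factor (α - 9/4): pole of order 1 at 9/4, modulus 9/4.
The radius of convergence is the smallest modulus among the singular points: 1/3.
At the order-1 pole 1/3 set g(α) = (α - (1/3))*f(α) = (α**2/12 - 2*α/19 - 33/31)/(α - 9/4).
Simple pole: residue = g(a) at a = 1/3, which is 69359/121923.
At the order-1 pole 9/4 set g(α) = (α - (9/4))*f(α) = (α**2/12 - 2*α/19 - 33/31)/(α - 1/3).
Simple pole: residue = g(a) at a = 9/4, which is -99459/216752.
List the singular points by increasing real part (a conjugate pair: the negative imaginary part first).

Radius of convergence at 0: 1/3.
At 1/3: a pole of order 1; residue 69359/121923.
At 9/4: a pole of order 1; residue -99459/216752.


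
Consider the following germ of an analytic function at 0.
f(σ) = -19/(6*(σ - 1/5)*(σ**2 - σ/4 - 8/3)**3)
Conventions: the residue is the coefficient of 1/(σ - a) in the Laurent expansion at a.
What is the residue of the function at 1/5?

The residue is 85500000/517781627.

At the order-1 pole 1/5 set g(σ) = (σ - (1/5))*f(σ) = -19/(6*(σ**2 - σ/4 - 8/3)**3).
Simple pole: residue = g(a) at a = 1/5, which is 85500000/517781627.


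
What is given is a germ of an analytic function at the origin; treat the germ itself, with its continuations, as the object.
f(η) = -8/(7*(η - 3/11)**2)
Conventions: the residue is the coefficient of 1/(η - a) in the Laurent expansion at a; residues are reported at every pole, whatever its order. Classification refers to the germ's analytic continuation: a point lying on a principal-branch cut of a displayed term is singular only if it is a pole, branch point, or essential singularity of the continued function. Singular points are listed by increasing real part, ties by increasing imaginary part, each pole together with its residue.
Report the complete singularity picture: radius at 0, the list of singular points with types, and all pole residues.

Denominator factor (η - 3/11)^2: pole of order 2 at 3/11, modulus 3/11.
The radius of convergence is the smallest modulus among the singular points: 3/11.
At the order-2 pole 3/11 set g(η) = (η - (3/11))^2*f(η) = -8/7.
Order-2 pole: residue = g'(a); g'(3/11) = 0, so the residue is 0.

Radius of convergence at 0: 3/11.
At 3/11: a pole of order 2; residue 0.


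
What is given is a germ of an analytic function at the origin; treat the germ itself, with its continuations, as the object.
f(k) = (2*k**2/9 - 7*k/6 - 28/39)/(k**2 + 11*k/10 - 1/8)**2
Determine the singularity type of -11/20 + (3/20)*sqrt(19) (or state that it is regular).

The denominator factor k**2 + 11*k/10 - 1/8 vanishes at -11/20 + (3/20)*sqrt(19) and appears to the power 2; the numerator there equals 2011/23400 - (127/600)*sqrt(19), nonzero, and no other factor vanishes.
Hence a pole whose order is the multiplicity, 2.

The point is a pole of order 2.


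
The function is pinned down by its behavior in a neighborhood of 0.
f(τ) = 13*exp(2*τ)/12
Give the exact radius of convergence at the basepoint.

The radius of convergence is infinite.

The factor exp(2*τ) is entire and contributes no finite singular point.
The polynomial part has no poles.
No finite singular points: the Taylor series at 0 converges everywhere.


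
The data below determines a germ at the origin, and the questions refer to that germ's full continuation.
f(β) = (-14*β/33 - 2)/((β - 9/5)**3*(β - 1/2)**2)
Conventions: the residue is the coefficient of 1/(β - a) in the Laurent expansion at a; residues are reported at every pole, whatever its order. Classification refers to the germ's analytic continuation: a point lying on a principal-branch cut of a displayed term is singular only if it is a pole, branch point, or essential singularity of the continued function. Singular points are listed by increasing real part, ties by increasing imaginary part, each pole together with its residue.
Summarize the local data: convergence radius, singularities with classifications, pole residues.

Radius of convergence at 0: 1/2.
At 1/2: a pole of order 2; residue 2372000/942513.
At 9/5: a pole of order 3; residue -2372000/942513.

Denominator factor (β - 9/5)^3: pole of order 3 at 9/5, modulus 9/5.
Denominator factor (β - 1/2)^2: pole of order 2 at 1/2, modulus 1/2.
The radius of convergence is the smallest modulus among the singular points: 1/2.
At the order-2 pole 1/2 set g(β) = (β - (1/2))^2*f(β) = (-14*β/33 - 2)/(β - 9/5)**3.
Order-2 pole: residue = g'(a); g'(1/2) = 2372000/942513, so the residue is 2372000/942513.
At the order-3 pole 9/5 set g(β) = (β - (9/5))^3*f(β) = (-14*β/33 - 2)/(β - 1/2)**2.
Order-3 pole: residue = g''(a)/2; g''(9/5) = -4744000/942513, so the residue is -2372000/942513.
List the singular points by increasing real part (a conjugate pair: the negative imaginary part first).


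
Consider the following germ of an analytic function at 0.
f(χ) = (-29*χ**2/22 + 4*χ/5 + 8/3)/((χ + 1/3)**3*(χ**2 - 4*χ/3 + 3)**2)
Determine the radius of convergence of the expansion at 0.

The radius of convergence is 1/3.

Denominator factor (χ**2 - 4*χ/3 + 3)^2: discriminant -92/9, complex-conjugate roots (2/3) + ((1/3)*sqrt(23))*i and (2/3) - ((1/3)*sqrt(23))*i; poles of order 2, moduli sqrt(3) and sqrt(3).
Denominator factor (χ + 1/3)^3: pole of order 3 at -1/3, modulus 1/3.
The radius of convergence is the smallest modulus among the singular points: 1/3.


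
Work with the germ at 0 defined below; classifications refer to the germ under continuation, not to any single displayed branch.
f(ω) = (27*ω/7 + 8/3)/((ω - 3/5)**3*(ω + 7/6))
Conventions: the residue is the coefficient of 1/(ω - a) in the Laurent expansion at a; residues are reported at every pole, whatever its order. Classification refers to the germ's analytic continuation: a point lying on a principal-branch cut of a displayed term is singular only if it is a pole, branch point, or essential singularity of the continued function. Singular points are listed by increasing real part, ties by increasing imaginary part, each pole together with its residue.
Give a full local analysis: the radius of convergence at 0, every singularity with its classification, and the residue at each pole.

Radius of convergence at 0: 3/5.
At -7/6: a pole of order 1; residue 49500/148877.
At 3/5: a pole of order 3; residue -49500/148877.

Denominator factor (ω + 7/6): pole of order 1 at -7/6, modulus 7/6.
Denominator factor (ω - 3/5)^3: pole of order 3 at 3/5, modulus 3/5.
The radius of convergence is the smallest modulus among the singular points: 3/5.
At the order-1 pole -7/6 set g(ω) = (ω - (-7/6))*f(ω) = (27*ω/7 + 8/3)/(ω - 3/5)**3.
Simple pole: residue = g(a) at a = -7/6, which is 49500/148877.
At the order-3 pole 3/5 set g(ω) = (ω - (3/5))^3*f(ω) = (27*ω/7 + 8/3)/(ω + 7/6).
Order-3 pole: residue = g''(a)/2; g''(3/5) = -99000/148877, so the residue is -49500/148877.
List the singular points by increasing real part (a conjugate pair: the negative imaginary part first).


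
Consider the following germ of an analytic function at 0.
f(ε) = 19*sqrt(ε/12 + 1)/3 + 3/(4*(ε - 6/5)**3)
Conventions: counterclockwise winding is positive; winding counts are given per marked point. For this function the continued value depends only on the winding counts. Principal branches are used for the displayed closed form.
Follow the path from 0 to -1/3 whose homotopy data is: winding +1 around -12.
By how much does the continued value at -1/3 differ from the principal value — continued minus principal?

The rational part is single-valued and drops out of the difference; each branch term changes only by its own monodromy.
(19/3)*sqrt(1 - ε/(-12)): winding +1 is odd, the square root flips sign, contributing -2*(19/3)*sqrt(1 - (-1/3)/(-12)) = -2*(19/3)*sqrt(35/36) = -(19/9)*sqrt(35).
Summing the contributions at ε = -1/3 gives -(19/9)*sqrt(35).

Continued minus principal equals -(19/9)*sqrt(35).


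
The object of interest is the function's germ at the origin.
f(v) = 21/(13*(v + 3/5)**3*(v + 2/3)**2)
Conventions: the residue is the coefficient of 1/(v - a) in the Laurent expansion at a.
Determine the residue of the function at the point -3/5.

The residue is 3189375/13.

At the order-3 pole -3/5 set g(v) = (v - (-3/5))^3*f(v) = 21/(13*(v + 2/3)**2).
Order-3 pole: residue = g''(a)/2; g''(-3/5) = 6378750/13, so the residue is 3189375/13.


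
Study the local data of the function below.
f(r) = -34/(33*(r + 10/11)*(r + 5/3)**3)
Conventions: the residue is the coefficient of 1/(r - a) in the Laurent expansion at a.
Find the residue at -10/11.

The residue is -37026/15625.

At the order-1 pole -10/11 set g(r) = (r - (-10/11))*f(r) = -34/(33*(r + 5/3)**3).
Simple pole: residue = g(a) at a = -10/11, which is -37026/15625.


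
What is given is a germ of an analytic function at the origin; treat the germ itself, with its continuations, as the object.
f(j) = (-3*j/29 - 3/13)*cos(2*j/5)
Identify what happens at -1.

The point is a regular point.

There is no denominator, hence no pole anywhere.
The factor cos(2*j/5) is entire.
So the germ continues analytically to -1.


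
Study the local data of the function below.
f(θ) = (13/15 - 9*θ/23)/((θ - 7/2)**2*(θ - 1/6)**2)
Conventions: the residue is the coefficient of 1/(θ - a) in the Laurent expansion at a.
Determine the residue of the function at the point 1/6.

The residue is 927/115000.

At the order-2 pole 1/6 set g(θ) = (θ - (1/6))^2*f(θ) = (13/15 - 9*θ/23)/(θ - 7/2)**2.
Order-2 pole: residue = g'(a); g'(1/6) = 927/115000, so the residue is 927/115000.


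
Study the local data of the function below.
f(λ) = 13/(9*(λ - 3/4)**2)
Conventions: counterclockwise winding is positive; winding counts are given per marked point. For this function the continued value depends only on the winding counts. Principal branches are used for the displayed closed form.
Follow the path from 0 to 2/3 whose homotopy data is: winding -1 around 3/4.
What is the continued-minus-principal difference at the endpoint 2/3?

Continued minus principal equals 0.

The function is rational, hence single-valued: continuing it around any pole returns the same value, so the difference is 0.


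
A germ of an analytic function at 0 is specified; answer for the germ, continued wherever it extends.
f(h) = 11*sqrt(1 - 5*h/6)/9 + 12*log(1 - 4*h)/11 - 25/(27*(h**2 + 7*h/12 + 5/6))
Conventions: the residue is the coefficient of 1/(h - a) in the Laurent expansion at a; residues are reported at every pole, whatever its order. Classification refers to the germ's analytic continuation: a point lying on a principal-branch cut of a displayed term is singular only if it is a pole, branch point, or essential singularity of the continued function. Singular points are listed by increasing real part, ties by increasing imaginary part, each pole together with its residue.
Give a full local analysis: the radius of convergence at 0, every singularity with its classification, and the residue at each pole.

Radius of convergence at 0: 1/4.
At (-7/24) - ((1/24)*sqrt(431))*i: a pole of order 1; residue -((100/3879)*sqrt(431))*i.
At (-7/24) + ((1/24)*sqrt(431))*i: a pole of order 1; residue ((100/3879)*sqrt(431))*i.
At 1/4: a logarithmic branch point.
At 6/5: an algebraic (square-root) branch point.

Denominator factor (h**2 + 7*h/12 + 5/6): discriminant -431/144, complex-conjugate roots (-7/24) + ((1/24)*sqrt(431))*i and (-7/24) - ((1/24)*sqrt(431))*i; poles of order 1, moduli (1/6)*sqrt(30) and (1/6)*sqrt(30).
Branch term (12/11)*log(1 - h/(1/4)): its argument vanishes at h = 1/4, a logarithmic branch point, modulus 1/4.
Branch term (11/9)*sqrt(1 - h/(6/5)): its argument vanishes at h = 6/5, a square-root branch point, modulus 6/5.
The radius of convergence is the smallest modulus among the singular points: 1/4.
The branch terms are analytic at (-7/24) - ((1/24)*sqrt(431))*i and contribute nothing to the residue; only the rational part matters.
The factor h**2 + 7*h/12 + 5/6 splits as (h - a)(h - a') with a = (-7/24) - ((1/24)*sqrt(431))*i, a' = (-7/24) + ((1/24)*sqrt(431))*i. At the order-1 pole a set g(h) = (h - a)*(rational part) = [-25/27] / (h - a').
Simple pole: residue = g(a) at a = (-7/24) - ((1/24)*sqrt(431))*i, which is -((100/3879)*sqrt(431))*i.
The branch terms are analytic at (-7/24) + ((1/24)*sqrt(431))*i and contribute nothing to the residue; only the rational part matters.
The factor h**2 + 7*h/12 + 5/6 splits as (h - a)(h - a') with a = (-7/24) + ((1/24)*sqrt(431))*i, a' = (-7/24) - ((1/24)*sqrt(431))*i. At the order-1 pole a set g(h) = (h - a)*(rational part) = [-25/27] / (h - a').
Simple pole: residue = g(a) at a = (-7/24) + ((1/24)*sqrt(431))*i, which is ((100/3879)*sqrt(431))*i.
List the singular points by increasing real part (a conjugate pair: the negative imaginary part first).
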